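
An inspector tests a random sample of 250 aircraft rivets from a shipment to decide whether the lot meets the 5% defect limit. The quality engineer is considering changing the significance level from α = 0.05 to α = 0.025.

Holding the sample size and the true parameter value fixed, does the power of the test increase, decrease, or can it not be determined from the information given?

A smaller α moves the rejection region further into the tail. With the alternative true, more outcomes now fall outside the rejection region, so failing to reject becomes more likely.
Since power = 1 − β and β increases, power decreases.

It decreases.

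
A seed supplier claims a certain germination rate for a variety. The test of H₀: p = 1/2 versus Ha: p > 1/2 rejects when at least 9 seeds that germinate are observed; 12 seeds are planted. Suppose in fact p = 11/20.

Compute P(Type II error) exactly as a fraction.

A Type II error is failing to reject when Ha holds: with p = 11/20, β = P(K ≤ 8).
Summing C(12,j)·(11/20)^j·(9/20)^{12-j} for j = 0..8 gives 709043757719553/819200000000000.

709043757719553/819200000000000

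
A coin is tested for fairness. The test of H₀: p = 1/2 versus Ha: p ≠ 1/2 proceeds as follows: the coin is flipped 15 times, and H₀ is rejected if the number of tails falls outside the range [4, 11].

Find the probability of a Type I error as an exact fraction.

The significance level is the null-hypothesis probability of the rejection region {≤3} ∪ {≥12}.
The two tails are symmetric, so α = 2·(1 + 15 + 105 + 455)/2^15 = 1152/32768 = 9/256.

9/256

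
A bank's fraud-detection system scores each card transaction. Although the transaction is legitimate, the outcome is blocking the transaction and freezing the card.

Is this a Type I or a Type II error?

Type I error

The null hypothesis here is that the transaction is legitimate.
'Blocking the transaction and freezing the card' corresponds to rejecting H₀.
H₀ was rejected but H₀ is true — a Type I error (false positive).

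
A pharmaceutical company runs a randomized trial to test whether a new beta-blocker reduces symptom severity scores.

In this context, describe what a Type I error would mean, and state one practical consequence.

With the conventional null hypothesis that the drug has no effect on symptom severity scores:
A Type I error is rejecting H₀ when H₀ is true.
Here that means concluding that the drug is effective when actually the drug has no effect on symptom severity scores.

A Type I error would mean concluding that the drug reduces symptom severity scores when in fact the drug has no effect on symptom severity scores. Consequence: an ineffective drug is approved and marketed, exposing patients to side effects with no benefit.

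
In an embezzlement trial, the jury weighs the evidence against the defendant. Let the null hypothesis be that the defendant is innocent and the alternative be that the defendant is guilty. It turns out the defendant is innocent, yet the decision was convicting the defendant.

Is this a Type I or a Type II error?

'Convicting the defendant' corresponds to rejecting H₀.
H₀ was rejected but H₀ is true — a Type I error (false positive).

Type I error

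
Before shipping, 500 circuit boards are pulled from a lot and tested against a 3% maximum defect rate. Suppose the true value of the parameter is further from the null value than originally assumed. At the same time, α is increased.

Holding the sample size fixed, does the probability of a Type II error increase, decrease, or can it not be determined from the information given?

It decreases.

The further the true parameter sits from the null value, the more of the Ha sampling distribution falls in the rejection region. A larger α widens the rejection region, so when the alternative is true more outcomes lead to rejection — failing to reject becomes less likely. Both changes push β in the same direction.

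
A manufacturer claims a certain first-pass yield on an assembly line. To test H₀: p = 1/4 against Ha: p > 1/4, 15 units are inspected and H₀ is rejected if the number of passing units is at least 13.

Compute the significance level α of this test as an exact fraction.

α = P(reject H₀ | H₀ true) = P(K ≥ 13 | p = 1/4), with K ~ Binomial(15, 1/4).
P(K ≥ 13) = Σ_{j=13}^{15} C(15,j)·(1/4)^j·(3/4)^{15-j} = 991/1073741824.

991/1073741824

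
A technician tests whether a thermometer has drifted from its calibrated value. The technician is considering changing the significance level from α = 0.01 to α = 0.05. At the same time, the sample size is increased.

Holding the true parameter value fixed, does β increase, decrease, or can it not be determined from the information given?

It decreases.

A larger α widens the rejection region, so when the alternative is true more outcomes lead to rejection — failing to reject becomes less likely. Increasing n separates the H₀ and Ha sampling distributions, so under Ha fewer outcomes land in the acceptance region. Both changes push β in the same direction.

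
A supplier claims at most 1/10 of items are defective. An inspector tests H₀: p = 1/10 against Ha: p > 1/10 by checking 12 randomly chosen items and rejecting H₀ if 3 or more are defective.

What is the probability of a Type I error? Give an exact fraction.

22173995549/200000000000

Under H₀, Y ~ Binomial(12, 1/10); the Type I error rate is P(Y ≥ 3).
α = 1 − P(Y ≤ 2) = 1 − 177826004451/200000000000 = 22173995549/200000000000.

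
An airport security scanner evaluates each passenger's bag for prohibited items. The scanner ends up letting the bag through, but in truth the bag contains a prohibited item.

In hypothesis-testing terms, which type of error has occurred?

Type II error

The null hypothesis here is that the bag contains no prohibited items.
'Letting the bag through' corresponds to failing to reject H₀.
H₀ was not rejected but H₀ is false — a Type II error (false negative).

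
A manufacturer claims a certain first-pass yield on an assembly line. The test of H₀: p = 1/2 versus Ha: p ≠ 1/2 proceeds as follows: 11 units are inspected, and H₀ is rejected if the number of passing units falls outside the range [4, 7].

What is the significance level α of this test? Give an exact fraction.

α = P(K ≤ 3 or K ≥ 8 | p = 1/2), K ~ Binomial(11, 1/2).
Each tail has probability (1 + 11 + 55 + 165)/2048; doubling gives α = 464/2048 = 29/128.

29/128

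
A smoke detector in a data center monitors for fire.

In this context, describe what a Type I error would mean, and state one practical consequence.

A Type I error would mean concluding that there is a fire when in fact there is no fire. Consequence: the building is evacuated for a false alarm, disrupting work.

With the conventional null hypothesis that there is no fire:
A Type I error is rejecting H₀ when H₀ is true.
Here that means sounding the alarm and evacuating the building when actually there is no fire.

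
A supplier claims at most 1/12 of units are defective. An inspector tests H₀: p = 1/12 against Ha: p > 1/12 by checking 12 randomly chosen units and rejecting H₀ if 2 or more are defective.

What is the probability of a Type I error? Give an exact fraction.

2353932024203/8916100448256

α = P(reject H₀ | H₀ true) = P(S ≥ 2 | p = 1/12), S ~ Binomial(12, 1/12).
α = 1 − P(S ≤ 1) = 1 − 6562168424053/8916100448256 = 2353932024203/8916100448256.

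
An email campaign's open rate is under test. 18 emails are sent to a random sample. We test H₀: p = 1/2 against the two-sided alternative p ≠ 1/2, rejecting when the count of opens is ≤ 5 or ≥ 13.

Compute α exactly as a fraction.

1577/16384

The significance level is the null-hypothesis probability of the rejection region {≤5} ∪ {≥13}.
Each tail has probability (1 + 18 + 153 + 816 + 3060 + 8568)/262144; doubling gives α = 25232/262144 = 1577/16384.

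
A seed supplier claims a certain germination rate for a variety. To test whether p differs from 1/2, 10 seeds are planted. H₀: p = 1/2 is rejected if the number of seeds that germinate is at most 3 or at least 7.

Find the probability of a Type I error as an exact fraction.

11/32

The significance level is the null-hypothesis probability of the rejection region {≤3} ∪ {≥7}.
The two tails are symmetric, so α = 2·(1 + 10 + 45 + 120)/2^10 = 352/1024 = 11/32.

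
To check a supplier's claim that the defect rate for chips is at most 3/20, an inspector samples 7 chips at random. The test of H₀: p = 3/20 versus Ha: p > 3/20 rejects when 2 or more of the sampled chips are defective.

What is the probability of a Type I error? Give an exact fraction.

181386189/640000000

Under H₀, Y ~ Binomial(7, 3/20); the Type I error rate is P(Y ≥ 2).
Computing the lower-tail complement: 1 − 458613811/640000000 = 181386189/640000000.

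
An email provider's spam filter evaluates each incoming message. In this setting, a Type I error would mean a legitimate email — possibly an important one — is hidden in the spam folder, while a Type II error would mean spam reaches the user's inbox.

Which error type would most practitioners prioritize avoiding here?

The Type I consequence (a legitimate email — possibly an important one — is hidden in the spam folder) is more severe than the Type II consequence (spam reaches the user's inbox).

Type I error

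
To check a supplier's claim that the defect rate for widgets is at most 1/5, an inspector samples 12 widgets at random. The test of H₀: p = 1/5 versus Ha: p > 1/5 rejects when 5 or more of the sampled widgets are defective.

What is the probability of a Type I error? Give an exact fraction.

3542749/48828125

Under H₀, X ~ Binomial(12, 1/5); the Type I error rate is P(X ≥ 5).
Via the complement, α = 1 − Σ_{j=0}^{4} C(12,j)(1/5)^j(4/5)^{12-j} = 3542749/48828125.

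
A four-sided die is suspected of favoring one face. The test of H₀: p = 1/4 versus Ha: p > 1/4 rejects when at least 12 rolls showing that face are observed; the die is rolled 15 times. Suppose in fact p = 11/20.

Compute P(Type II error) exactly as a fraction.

7844484964274060391/8192000000000000000

Under the alternative p = 11/20, S ~ Binomial(15, 11/20); β is the probability the test does not reject, P(S < 12).
Summing C(15,j)·(11/20)^j·(9/20)^{15-j} for j = 0..11 gives 7844484964274060391/8192000000000000000.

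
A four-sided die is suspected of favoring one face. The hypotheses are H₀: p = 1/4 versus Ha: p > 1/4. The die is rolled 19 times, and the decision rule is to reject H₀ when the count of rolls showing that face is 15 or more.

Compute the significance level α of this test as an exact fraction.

85429/68719476736

The Type I error probability is α = P(X ≥ 15) computed under H₀, where X ~ Binomial(19, 1/4).
Summing C(19,j)(1/4)^j(3/4)^{19−j} for j = 15,…,19 gives 85429/68719476736.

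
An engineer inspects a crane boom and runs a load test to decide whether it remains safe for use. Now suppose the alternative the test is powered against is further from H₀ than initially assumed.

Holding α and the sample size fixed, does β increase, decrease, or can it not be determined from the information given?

It decreases.

The further the true parameter sits from the null value, the more of the Ha sampling distribution falls in the rejection region.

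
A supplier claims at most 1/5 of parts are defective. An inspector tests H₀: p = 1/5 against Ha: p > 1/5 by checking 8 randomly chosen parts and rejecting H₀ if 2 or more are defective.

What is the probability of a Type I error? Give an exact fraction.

194017/390625

The significance level is the probability, assuming p = 1/5, of seeing 2 or more defectives in 8 draws.
Computing the lower-tail complement: 1 − 196608/390625 = 194017/390625.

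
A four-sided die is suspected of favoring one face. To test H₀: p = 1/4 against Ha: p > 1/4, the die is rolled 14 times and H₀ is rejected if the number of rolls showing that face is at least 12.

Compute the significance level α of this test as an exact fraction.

431/134217728

Under H₀, S ~ Binomial(14, 1/4), and α = P(S ≥ 12).
Summing C(14,j)(1/4)^j(3/4)^{14−j} for j = 12,…,14 gives 431/134217728.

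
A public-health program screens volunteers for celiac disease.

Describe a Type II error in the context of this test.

A Type II error would mean concluding that the patient does not have celiac disease (or at least failing to establish that the patient has celiac disease) when in fact the patient has celiac disease.

With the conventional null hypothesis that the patient does not have celiac disease:
A Type II error is failing to reject H₀ when H₀ is false.
Here that means clearing the patient as negative when actually the patient has celiac disease.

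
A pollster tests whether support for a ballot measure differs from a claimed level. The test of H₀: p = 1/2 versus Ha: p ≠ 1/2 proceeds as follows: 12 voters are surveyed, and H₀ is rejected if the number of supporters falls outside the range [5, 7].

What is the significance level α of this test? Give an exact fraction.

397/1024

Under H₀, Y ~ Binomial(12, 1/2); α is the probability of landing in either tail, P(Y ≤ 4) + P(Y ≥ 8).
The two tails are symmetric, so α = 2·(1 + 12 + 66 + 220 + 495)/2^12 = 1588/4096 = 397/1024.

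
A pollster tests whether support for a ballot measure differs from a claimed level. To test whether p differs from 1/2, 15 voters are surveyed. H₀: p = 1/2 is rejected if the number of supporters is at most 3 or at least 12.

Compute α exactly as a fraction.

Under H₀, K ~ Binomial(15, 1/2); α is the probability of landing in either tail, P(K ≤ 3) + P(K ≥ 12).
The two tails are symmetric, so α = 2·(1 + 15 + 105 + 455)/2^15 = 1152/32768 = 9/256.

9/256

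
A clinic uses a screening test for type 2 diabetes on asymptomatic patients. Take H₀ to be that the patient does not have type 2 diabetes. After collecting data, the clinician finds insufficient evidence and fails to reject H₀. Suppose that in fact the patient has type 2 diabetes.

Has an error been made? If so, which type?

Type II error

H₀ was not rejected, but H₀ is actually false.
Failing to reject a false null hypothesis is a Type II error (false negative).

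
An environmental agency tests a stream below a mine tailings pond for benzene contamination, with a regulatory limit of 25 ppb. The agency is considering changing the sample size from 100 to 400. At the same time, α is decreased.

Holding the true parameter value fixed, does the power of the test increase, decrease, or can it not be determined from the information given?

Cannot be determined from the information given.

The first change alone would make β decrease; the second alone would make β increase. Which effect dominates depends on the magnitudes, which are not given.
Since power = 1 − β, the effect on power is likewise indeterminate.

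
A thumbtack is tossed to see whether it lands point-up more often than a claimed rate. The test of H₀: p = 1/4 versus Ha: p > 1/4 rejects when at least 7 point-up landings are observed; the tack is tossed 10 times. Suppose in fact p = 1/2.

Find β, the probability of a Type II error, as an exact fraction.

53/64

β = P(fail to reject H₀ | Ha true) = P(Y ≤ 6 | p = 1/2), Y ~ Binomial(10, 1/2).
Equivalently, β = 1 − P(Y ≥ 7) = 53/64.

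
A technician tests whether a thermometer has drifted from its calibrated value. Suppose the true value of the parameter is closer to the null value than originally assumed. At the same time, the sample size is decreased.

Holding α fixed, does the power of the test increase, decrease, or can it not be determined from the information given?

It decreases.

A smaller departure from H₀ means the test statistic under Ha is distributed closer to where it would be under H₀; rejection becomes less likely. Reducing n widens both sampling distributions, so the test has less ability to distinguish Ha from H₀. Both changes push β in the same direction.
Since power = 1 − β and β increases, power decreases.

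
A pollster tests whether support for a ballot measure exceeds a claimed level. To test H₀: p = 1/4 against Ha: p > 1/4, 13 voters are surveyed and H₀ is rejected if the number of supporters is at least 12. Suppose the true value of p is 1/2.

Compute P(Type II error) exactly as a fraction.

4089/4096

Under the alternative p = 1/2, K ~ Binomial(13, 1/2); β is the probability the test does not reject, P(K < 12).
Summing C(13,j)·(1/2)^j·(1/2)^{13-j} for j = 0..11 gives 4089/4096.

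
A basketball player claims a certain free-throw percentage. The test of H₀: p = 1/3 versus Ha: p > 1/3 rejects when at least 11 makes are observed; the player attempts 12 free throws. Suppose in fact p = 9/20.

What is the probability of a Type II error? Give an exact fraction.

4091575270595131/4096000000000000

Under the alternative p = 9/20, Y ~ Binomial(12, 9/20); β is the probability the test does not reject, P(Y < 11).
Equivalently, β = 1 − P(Y ≥ 11) = 4091575270595131/4096000000000000.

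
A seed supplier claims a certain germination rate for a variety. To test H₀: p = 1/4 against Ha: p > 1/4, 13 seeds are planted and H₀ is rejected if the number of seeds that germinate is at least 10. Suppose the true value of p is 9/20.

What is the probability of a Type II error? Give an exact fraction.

501584974994213/512000000000000

A Type II error is failing to reject when Ha holds: with p = 9/20, β = P(K ≤ 9).
Equivalently, β = 1 − P(K ≥ 10) = 501584974994213/512000000000000.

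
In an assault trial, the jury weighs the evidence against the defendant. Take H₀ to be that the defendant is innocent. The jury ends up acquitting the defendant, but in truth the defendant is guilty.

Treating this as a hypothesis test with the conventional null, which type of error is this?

'Acquitting the defendant' corresponds to failing to reject H₀.
H₀ was not rejected but H₀ is false — a Type II error (false negative).

Type II error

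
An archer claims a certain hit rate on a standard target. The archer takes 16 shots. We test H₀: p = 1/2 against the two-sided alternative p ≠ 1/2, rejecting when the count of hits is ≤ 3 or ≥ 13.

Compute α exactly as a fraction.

697/32768

Under H₀, X ~ Binomial(16, 1/2); α is the probability of landing in either tail, P(X ≤ 3) + P(X ≥ 13).
Each tail has probability (1 + 16 + 120 + 560)/65536; doubling gives α = 1394/65536 = 697/32768.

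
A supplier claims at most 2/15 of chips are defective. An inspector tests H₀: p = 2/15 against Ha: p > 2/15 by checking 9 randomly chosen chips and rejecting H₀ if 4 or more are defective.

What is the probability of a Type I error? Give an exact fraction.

876304928/38443359375

α = P(reject H₀ | H₀ true) = P(K ≥ 4 | p = 2/15), K ~ Binomial(9, 2/15).
α = 1 − P(K ≤ 3) = 1 − 37567054447/38443359375 = 876304928/38443359375.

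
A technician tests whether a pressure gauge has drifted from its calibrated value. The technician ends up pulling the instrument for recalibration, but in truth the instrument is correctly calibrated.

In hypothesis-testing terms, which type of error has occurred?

Type I error

The null hypothesis here is that the instrument is correctly calibrated.
'Pulling the instrument for recalibration' corresponds to rejecting H₀.
H₀ was rejected but H₀ is true — a Type I error (false positive).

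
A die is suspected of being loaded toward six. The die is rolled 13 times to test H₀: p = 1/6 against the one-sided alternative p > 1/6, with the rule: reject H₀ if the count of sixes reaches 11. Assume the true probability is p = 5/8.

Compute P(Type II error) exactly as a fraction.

252368141319/274877906944

β = P(fail to reject H₀ | Ha true) = P(Y ≤ 10 | p = 5/8), Y ~ Binomial(13, 5/8).
Equivalently, β = 1 − P(Y ≥ 11) = 252368141319/274877906944.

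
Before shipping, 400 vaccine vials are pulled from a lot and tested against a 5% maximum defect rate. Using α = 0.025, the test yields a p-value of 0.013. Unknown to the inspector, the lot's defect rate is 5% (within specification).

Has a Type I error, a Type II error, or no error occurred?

Type I error

The conventional null hypothesis is that the lot's defect rate is 5% (within specification).
Since p = 0.013 < α = 0.025, H₀ is rejected.
H₀ is true (actually the lot's defect rate is 5% (within specification)).
Rejecting a true H₀ is a Type I error.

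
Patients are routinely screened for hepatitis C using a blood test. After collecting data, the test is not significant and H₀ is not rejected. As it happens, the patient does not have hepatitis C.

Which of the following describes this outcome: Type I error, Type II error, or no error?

The conventional null hypothesis here is that the patient does not have hepatitis C.
The test retained a true H₀ — the decision matches the true state.

No error — this is a correct decision.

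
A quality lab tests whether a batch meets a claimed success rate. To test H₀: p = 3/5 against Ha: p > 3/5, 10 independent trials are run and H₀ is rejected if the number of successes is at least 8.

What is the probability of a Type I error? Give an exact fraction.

Under H₀, S ~ Binomial(10, 3/5), and α = P(S ≥ 8).
Summing C(10,j)(3/5)^j(2/5)^{10−j} for j = 8,…,10 gives 1633689/9765625.

1633689/9765625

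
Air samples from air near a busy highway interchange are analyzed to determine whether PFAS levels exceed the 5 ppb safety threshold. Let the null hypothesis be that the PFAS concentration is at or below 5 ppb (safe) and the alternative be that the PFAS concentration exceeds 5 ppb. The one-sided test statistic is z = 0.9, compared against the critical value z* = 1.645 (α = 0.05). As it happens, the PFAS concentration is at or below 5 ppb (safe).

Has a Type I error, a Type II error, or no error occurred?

No error — this is a correct decision.

Since z = 0.9 ≤ z* = 1.645, H₀ is not rejected.
H₀ is true (actually the PFAS concentration is at or below 5 ppb (safe)).
The decision matches the true state — no error.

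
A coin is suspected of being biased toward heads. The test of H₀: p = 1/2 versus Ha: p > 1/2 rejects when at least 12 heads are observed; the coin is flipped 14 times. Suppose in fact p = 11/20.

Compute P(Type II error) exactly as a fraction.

805268516435735481/819200000000000000

β = P(fail to reject H₀ | Ha true) = P(X ≤ 11 | p = 11/20), X ~ Binomial(14, 11/20).
Adding the binomial probabilities P(X=0)+…+P(X=11) at p = 11/20 gives 805268516435735481/819200000000000000.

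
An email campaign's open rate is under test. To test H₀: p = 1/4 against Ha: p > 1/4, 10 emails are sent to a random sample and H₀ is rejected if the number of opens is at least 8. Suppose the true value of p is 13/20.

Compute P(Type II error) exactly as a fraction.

β = P(fail to reject H₀ | Ha true) = P(S ≤ 7 | p = 13/20), S ~ Binomial(10, 13/20).
Summing C(10,j)·(13/20)^j·(7/20)^{10-j} for j = 0..7 gives 1890285078059/2560000000000.

1890285078059/2560000000000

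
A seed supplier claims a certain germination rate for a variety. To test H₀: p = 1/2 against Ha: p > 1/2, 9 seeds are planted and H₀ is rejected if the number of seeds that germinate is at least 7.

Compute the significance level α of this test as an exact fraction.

The Type I error probability is α = P(K ≥ 7) computed under H₀, where K ~ Binomial(9, 1/2).
That's C(9,7) + C(9,8) + C(9,9) over 2^9, i.e. (36 + 9 + 1)/512 = 46/512 = 23/256.

23/256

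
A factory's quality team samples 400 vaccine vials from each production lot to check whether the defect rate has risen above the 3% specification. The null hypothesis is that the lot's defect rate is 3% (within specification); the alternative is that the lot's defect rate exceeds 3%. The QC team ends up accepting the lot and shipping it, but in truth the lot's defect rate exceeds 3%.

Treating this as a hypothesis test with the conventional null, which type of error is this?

'Accepting the lot and shipping it' corresponds to failing to reject H₀.
H₀ was not rejected but H₀ is false — a Type II error (false negative).

Type II error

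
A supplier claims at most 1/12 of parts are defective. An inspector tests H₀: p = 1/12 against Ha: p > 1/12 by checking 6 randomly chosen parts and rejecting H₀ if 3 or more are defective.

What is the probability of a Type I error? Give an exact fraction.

14251/1492992

α = P(reject H₀ | H₀ true) = P(Y ≥ 3 | p = 1/12), Y ~ Binomial(6, 1/12).
Via the complement, α = 1 − Σ_{j=0}^{2} C(6,j)(1/12)^j(11/12)^{6-j} = 14251/1492992.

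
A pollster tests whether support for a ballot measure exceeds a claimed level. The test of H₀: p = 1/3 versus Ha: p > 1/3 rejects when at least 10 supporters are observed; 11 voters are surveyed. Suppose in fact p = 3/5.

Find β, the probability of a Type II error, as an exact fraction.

Under the alternative p = 3/5, X ~ Binomial(11, 3/5); β is the probability the test does not reject, P(X < 10).
Summing C(11,j)·(3/5)^j·(2/5)^{11-j} for j = 0..9 gives 1894076/1953125.

1894076/1953125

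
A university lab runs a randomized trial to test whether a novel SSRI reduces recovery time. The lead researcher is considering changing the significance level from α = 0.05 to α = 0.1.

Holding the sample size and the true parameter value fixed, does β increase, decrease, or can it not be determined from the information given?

It decreases.

Relaxing α lowers the evidence threshold; under Ha, outcomes that previously fell short now trigger rejection.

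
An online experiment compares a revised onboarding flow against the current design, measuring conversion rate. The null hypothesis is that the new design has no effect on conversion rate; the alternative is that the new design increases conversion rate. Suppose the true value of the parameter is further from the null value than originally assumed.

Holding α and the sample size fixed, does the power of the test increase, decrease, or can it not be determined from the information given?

The further the true parameter sits from the null value, the more of the Ha sampling distribution falls in the rejection region.
Since power = 1 − β and β decreases, power increases.

It increases.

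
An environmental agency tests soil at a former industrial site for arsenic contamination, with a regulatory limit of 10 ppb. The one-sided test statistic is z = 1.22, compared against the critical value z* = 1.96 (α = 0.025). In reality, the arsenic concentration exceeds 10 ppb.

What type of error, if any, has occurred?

Type II error

The conventional null hypothesis is that the arsenic concentration is at or below 10 ppb (safe).
Since z = 1.22 ≤ z* = 1.96, H₀ is not rejected.
H₀ is false (actually the arsenic concentration exceeds 10 ppb).
Failing to reject a false H₀ is a Type II error.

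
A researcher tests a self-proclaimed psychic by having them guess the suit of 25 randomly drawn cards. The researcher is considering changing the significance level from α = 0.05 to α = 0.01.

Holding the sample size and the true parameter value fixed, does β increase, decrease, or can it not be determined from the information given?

Tightening α shrinks the rejection region. When Ha holds, fewer sample outcomes clear the stricter threshold, so more fall in the acceptance region.

It increases.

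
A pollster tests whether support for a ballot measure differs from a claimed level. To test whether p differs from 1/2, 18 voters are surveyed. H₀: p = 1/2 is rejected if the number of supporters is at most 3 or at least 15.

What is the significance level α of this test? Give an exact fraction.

247/32768

The significance level is the null-hypothesis probability of the rejection region {≤3} ∪ {≥15}.
Each tail has probability (1 + 18 + 153 + 816)/262144; doubling gives α = 1976/262144 = 247/32768.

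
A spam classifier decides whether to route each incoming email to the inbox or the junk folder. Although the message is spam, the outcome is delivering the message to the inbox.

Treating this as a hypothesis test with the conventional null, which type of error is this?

The null hypothesis here is that the message is legitimate (not spam).
'Delivering the message to the inbox' corresponds to failing to reject H₀.
H₀ was not rejected but H₀ is false — a Type II error (false negative).

Type II error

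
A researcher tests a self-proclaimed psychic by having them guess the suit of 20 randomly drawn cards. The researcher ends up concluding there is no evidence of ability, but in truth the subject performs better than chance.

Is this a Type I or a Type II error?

The null hypothesis here is that the subject is guessing at random (p = 1/4).
'Concluding there is no evidence of ability' corresponds to failing to reject H₀.
H₀ was not rejected but H₀ is false — a Type II error (false negative).

Type II error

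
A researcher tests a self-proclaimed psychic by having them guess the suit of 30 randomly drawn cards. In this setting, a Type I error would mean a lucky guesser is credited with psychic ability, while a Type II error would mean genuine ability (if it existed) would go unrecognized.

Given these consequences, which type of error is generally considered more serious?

Type I error

The Type I consequence (a lucky guesser is credited with psychic ability) is more severe than the Type II consequence (genuine ability (if it existed) would go unrecognized).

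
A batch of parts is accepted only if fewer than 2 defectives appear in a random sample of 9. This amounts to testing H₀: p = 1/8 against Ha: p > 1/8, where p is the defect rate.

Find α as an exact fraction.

α = P(reject H₀ | H₀ true) = P(K ≥ 2 | p = 1/8), K ~ Binomial(9, 1/8).
Computing the lower-tail complement: 1 − 5764801/8388608 = 2623807/8388608.

2623807/8388608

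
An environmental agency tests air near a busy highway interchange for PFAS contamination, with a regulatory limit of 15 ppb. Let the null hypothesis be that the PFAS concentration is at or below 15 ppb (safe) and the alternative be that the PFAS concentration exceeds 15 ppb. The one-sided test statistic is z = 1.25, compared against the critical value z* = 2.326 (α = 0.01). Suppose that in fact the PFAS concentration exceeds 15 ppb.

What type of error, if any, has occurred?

Since z = 1.25 ≤ z* = 2.326, H₀ is not rejected.
H₀ is false (actually the PFAS concentration exceeds 15 ppb).
Failing to reject a false H₀ is a Type II error.

Type II error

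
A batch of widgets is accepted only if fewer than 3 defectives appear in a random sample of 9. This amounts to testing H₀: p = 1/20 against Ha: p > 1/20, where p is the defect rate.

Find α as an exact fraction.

535106531/64000000000

α = P(reject H₀ | H₀ true) = P(Y ≥ 3 | p = 1/20), Y ~ Binomial(9, 1/20).
Computing the lower-tail complement: 1 − 63464893469/64000000000 = 535106531/64000000000.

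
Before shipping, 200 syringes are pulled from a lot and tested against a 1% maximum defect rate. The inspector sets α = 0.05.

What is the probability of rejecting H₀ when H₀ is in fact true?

0.05

The significance level α is, by definition, the probability of a Type I error — P(reject H₀ | H₀ true).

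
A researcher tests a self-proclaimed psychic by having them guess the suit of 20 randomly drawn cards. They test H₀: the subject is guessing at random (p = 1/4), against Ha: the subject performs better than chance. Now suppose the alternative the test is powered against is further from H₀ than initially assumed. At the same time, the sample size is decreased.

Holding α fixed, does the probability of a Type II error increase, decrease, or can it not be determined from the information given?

Cannot be determined from the information given.

The first change alone would make β decrease; the second alone would make β increase. Which effect dominates depends on the magnitudes, which are not given.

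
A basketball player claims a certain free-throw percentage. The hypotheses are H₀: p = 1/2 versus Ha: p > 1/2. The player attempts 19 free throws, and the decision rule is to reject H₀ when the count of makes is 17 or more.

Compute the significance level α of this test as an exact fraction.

191/524288

α = P(reject H₀ | H₀ true) = P(S ≥ 17 | p = 1/2), with S ~ Binomial(19, 1/2).
P(S ≥ 17) = [C(19,17) + C(19,18) + C(19,19)] / 2^19 = (171 + 19 + 1) / 524288 = 191/524288.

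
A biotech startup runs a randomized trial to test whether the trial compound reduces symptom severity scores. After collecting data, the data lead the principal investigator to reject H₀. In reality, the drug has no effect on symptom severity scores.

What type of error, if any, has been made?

Type I error

The conventional null hypothesis here is that the drug has no effect on symptom severity scores.
H₀ was rejected, but H₀ is actually true.
Rejecting a true null hypothesis is a Type I error (false positive).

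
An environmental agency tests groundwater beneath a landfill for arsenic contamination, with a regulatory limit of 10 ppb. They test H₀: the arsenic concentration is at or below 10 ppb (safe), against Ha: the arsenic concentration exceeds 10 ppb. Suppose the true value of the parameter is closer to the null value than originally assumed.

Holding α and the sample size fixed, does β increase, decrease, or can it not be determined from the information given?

When the true parameter is near the null value, the test has a harder time distinguishing Ha from H₀.

It increases.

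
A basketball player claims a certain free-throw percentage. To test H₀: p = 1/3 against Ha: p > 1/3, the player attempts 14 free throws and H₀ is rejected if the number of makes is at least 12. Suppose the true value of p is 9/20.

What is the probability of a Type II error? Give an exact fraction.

817437922121895041/819200000000000000

Under the alternative p = 9/20, X ~ Binomial(14, 9/20); β is the probability the test does not reject, P(X < 12).
Equivalently, β = 1 − P(X ≥ 12) = 817437922121895041/819200000000000000.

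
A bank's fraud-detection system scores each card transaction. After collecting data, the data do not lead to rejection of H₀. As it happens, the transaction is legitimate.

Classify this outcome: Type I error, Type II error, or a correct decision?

The conventional null hypothesis here is that the transaction is legitimate.
The test retained a true H₀ — the decision matches the true state.

No error — this is a correct decision.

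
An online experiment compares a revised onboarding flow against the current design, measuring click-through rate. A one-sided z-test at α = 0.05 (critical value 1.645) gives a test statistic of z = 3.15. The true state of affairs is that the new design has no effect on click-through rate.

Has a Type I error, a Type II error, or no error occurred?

Type I error

The conventional null hypothesis is that the new design has no effect on click-through rate.
Since z = 3.15 > z* = 1.645, H₀ is rejected.
H₀ is true (actually the new design has no effect on click-through rate).
Rejecting a true H₀ is a Type I error.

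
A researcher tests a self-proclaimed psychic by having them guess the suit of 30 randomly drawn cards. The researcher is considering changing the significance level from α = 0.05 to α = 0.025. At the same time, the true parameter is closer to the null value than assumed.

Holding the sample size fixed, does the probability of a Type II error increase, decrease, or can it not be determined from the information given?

Lowering α raises the bar for rejection; under Ha, the test now fails to reject on outcomes it previously would have rejected. When the true parameter is near the null value, the test has a harder time distinguishing Ha from H₀. Both changes push β in the same direction.

It increases.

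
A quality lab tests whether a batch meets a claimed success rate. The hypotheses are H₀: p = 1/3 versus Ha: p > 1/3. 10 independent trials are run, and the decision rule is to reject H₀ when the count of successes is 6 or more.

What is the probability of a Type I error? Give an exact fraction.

1507/19683

α = P(reject H₀ | H₀ true) = P(K ≥ 6 | p = 1/3), with K ~ Binomial(10, 1/3).
Summing C(10,j)(1/3)^j(2/3)^{10−j} for j = 6,…,10 gives 1507/19683.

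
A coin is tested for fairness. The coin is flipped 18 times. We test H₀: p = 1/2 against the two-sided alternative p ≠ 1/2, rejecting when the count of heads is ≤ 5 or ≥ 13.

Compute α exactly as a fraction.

1577/16384

The significance level is the null-hypothesis probability of the rejection region {≤5} ∪ {≥13}.
The two tails are symmetric, so α = 2·(1 + 18 + 153 + 816 + 3060 + 8568)/2^18 = 25232/262144 = 1577/16384.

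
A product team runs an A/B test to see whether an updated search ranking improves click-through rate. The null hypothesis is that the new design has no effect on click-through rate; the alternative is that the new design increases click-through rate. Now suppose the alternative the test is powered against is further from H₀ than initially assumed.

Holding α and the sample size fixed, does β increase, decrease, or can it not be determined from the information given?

It decreases.

A bigger departure from H₀ is easier for the test to detect, so it fails to reject less often.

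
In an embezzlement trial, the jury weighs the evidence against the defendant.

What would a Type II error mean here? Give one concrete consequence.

A Type II error would mean concluding that the defendant is innocent (or at least failing to establish that the defendant is guilty) when in fact the defendant is guilty. Consequence: a guilty person goes free.

With the conventional null hypothesis that the defendant is innocent:
A Type II error is failing to reject H₀ when H₀ is false.
Here that means acquitting the defendant when actually the defendant is guilty.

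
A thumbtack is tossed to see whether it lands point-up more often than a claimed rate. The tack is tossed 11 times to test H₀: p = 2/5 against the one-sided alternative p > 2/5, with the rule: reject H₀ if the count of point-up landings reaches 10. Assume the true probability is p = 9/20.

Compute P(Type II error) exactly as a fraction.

20434671802787/20480000000000

Under the alternative p = 9/20, X ~ Binomial(11, 9/20); β is the probability the test does not reject, P(X < 10).
Equivalently, β = 1 − P(X ≥ 10) = 20434671802787/20480000000000.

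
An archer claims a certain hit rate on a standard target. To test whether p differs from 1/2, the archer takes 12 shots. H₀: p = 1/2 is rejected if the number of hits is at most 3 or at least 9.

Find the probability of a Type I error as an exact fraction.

α = P(S ≤ 3 or S ≥ 9 | p = 1/2), S ~ Binomial(12, 1/2).
Each tail has probability (1 + 12 + 66 + 220)/4096; doubling gives α = 598/4096 = 299/2048.

299/2048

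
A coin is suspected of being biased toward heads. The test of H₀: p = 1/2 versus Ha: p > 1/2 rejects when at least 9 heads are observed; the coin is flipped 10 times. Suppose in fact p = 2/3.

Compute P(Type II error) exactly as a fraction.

17635/19683

β = P(fail to reject H₀ | Ha true) = P(K ≤ 8 | p = 2/3), K ~ Binomial(10, 2/3).
Adding the binomial probabilities P(K=0)+…+P(K=8) at p = 2/3 gives 17635/19683.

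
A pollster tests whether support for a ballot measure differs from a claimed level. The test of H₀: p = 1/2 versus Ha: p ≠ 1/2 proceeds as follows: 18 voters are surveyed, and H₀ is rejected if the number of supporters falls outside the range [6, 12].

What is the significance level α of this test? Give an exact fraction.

1577/16384

The significance level is the null-hypothesis probability of the rejection region {≤5} ∪ {≥13}.
Each tail has probability (1 + 18 + 153 + 816 + 3060 + 8568)/262144; doubling gives α = 25232/262144 = 1577/16384.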